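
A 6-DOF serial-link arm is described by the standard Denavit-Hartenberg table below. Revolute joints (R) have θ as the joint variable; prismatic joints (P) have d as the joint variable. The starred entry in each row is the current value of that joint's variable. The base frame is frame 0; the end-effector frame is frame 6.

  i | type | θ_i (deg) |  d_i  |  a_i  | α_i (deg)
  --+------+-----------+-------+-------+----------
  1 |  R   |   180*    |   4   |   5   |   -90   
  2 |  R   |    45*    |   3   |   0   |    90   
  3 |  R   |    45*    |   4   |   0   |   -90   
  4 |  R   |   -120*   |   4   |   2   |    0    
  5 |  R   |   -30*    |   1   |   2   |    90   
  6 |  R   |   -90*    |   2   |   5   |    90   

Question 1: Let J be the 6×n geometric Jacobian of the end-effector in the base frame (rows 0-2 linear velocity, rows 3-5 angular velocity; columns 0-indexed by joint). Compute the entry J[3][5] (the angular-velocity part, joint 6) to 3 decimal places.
0.862

axis z_5 = (0.8624,0.3536,-0.3624); lever o_n−o_5 = (-0.7753,4.2426,-3.2247)
cross product → J_v[:, 5] = (0.3973,3.0619,3.9328)
J_ω[:, 5] = z_5
entry J[3][5] = 0.8624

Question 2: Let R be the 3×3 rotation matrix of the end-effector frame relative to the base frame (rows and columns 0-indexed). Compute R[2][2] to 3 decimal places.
End-effector z-axis (col 2 of R) = (-0.0795,-0.6124,-0.7866)
R[2][2] = -0.7866

-0.787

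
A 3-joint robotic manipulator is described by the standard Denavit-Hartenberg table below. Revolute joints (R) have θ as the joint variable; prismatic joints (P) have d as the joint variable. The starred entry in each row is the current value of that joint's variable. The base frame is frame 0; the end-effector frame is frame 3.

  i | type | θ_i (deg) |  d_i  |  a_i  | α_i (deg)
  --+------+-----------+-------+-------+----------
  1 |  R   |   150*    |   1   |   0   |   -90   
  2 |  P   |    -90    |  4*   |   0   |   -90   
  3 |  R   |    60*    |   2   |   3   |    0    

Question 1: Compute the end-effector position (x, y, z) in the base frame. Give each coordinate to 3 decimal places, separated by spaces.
-2.433 -0.214 2.500

after link 1: o_1 = (0.0000, 0.0000, 1.0000)
after link 2: o_2 = (-2.0000, -3.4641, 1.0000)
after link 3: o_3 = (-2.4330, -0.2141, 2.5000)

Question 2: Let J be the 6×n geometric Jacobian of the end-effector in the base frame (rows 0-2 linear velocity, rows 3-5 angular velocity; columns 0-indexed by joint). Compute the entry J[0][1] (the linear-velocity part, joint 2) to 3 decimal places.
prismatic axis z_1 = (-0.5000,-0.8660,0.0000)
J_v[:, 1] = z_1; J_ω[:, 1] = (0,0,0)
entry J[0][1] = -0.5000

-0.500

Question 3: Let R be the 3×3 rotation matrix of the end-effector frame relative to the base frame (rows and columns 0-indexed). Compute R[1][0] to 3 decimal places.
End-effector x-axis (col 0 of R) = (0.4330,0.7500,0.5000)
R[1][0] = 0.7500

0.750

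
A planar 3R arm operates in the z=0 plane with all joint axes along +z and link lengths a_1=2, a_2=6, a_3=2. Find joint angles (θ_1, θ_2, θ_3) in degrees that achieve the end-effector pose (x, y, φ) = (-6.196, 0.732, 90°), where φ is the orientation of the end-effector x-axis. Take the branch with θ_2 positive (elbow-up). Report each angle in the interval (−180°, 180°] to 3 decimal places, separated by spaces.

wrist centre = target − a_3·(cos φ, sin φ) = (-6.1960, -1.2680)
cos θ_2 = (39.9982−2²−6²)/(2·2·6) = -0.0001; θ_2 = 90.0042° (elbow-up)
β = atan2(-1.2680,-6.1960) = -168.4342°; ψ = atan2(6.0000,1.9996) = 71.5688°
θ_1 = β − ψ = -240.0031°
θ_3 = φ − θ_1 − θ_2 = -120.0011° (wrapped to (-180°,180°])

119.997 90.004 -120.001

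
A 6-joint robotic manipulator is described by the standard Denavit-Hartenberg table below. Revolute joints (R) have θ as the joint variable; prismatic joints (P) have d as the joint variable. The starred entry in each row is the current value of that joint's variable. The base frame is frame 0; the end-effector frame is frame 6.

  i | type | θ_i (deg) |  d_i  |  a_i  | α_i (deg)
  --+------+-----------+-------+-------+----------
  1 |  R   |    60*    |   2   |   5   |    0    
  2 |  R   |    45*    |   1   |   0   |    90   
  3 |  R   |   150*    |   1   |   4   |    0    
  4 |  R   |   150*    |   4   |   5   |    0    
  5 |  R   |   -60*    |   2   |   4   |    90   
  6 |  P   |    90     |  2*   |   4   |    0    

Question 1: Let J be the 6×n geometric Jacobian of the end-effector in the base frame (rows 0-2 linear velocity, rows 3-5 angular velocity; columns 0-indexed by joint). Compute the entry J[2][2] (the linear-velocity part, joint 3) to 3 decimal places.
-4.696

axis z_2 = (0.9659,0.2588,0.0000); lever o_n−o_2 = (11.8406,-1.6891,-4.7942)
cross product → J_v[:, 2] = (-1.2408,4.6309,-4.6962)
J_ω[:, 2] = z_2
entry J[2][2] = -4.6962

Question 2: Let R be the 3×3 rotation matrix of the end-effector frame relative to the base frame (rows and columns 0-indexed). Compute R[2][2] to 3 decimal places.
End-effector z-axis (col 2 of R) = (0.2241,-0.8365,0.5000)
R[2][2] = 0.5000

0.500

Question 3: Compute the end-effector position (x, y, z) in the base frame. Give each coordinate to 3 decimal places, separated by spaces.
after link 1: o_1 = (2.5000, 4.3301, 2.0000)
after link 2: o_2 = (2.5000, 4.3301, 3.0000)
after link 3: o_3 = (4.3625, 1.2429, 5.0000)
after link 4: o_4 = (7.5792, 4.6930, 0.6699)
after link 5: o_5 = (10.0286, 3.2788, -2.7942)
after link 6: o_6 = (14.3406, 2.6410, -1.7942)

14.341 2.641 -1.794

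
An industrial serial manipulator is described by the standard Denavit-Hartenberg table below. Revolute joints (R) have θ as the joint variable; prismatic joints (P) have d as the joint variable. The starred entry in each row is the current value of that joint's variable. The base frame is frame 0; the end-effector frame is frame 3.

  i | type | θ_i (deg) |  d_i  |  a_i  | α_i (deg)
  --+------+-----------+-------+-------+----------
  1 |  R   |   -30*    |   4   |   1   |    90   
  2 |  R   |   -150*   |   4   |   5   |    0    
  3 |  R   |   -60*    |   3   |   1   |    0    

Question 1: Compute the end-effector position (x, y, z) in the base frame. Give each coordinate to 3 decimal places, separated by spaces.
after link 1: o_1 = (0.8660, -0.5000, 4.0000)
after link 2: o_2 = (-4.8840, -1.7990, 1.5000)
after link 3: o_3 = (-7.1340, -3.9641, 2.0000)

-7.134 -3.964 2.000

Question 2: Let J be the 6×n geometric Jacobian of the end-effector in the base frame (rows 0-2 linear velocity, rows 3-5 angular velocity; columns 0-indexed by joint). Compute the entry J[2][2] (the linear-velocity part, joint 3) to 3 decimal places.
-0.866

axis z_2 = (-0.5000,-0.8660,0.0000); lever o_n−o_2 = (-2.2500,-2.1651,0.5000)
cross product → J_v[:, 2] = (-0.4330,0.2500,-0.8660)
J_ω[:, 2] = z_2
entry J[2][2] = -0.8660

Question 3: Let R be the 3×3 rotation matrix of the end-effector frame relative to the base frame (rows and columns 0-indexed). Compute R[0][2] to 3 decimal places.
End-effector z-axis (col 2 of R) = (-0.5000,-0.8660,0.0000)
R[0][2] = -0.5000

-0.500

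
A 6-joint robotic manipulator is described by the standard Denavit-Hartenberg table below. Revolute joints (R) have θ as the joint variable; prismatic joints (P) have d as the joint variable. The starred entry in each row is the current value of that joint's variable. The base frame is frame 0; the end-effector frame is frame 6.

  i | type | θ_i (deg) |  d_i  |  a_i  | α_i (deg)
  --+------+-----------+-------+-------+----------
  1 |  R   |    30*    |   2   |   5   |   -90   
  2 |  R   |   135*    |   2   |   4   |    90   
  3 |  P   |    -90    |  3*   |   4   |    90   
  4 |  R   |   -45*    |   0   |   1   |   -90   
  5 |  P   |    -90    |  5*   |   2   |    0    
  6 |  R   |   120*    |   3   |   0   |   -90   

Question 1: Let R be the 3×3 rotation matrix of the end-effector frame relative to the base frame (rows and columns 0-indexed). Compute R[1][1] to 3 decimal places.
End-effector y-axis (col 1 of R) = (-0.7866,0.3624,0.5000)
R[1][1] = 0.3624

0.362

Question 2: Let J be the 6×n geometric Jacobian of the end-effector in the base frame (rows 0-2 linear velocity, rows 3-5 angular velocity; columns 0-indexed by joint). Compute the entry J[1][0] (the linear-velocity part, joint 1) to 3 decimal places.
axis z_0 = ẑ; lever o_n−o_0 = (12.1556,-2.6398,-5.0355)
cross product → J_v[:, 0] = (2.6398,12.1556,-0.0000)
J_ω[:, 0] = z_0
entry J[1][0] = 12.1556

12.156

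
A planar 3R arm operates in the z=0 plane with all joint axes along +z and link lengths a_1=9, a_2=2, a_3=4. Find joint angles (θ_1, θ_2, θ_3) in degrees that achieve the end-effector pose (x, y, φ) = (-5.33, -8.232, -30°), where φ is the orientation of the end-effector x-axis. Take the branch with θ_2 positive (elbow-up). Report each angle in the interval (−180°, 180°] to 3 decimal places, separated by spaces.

-150.001 30.009 89.992

wrist centre = target − a_3·(cos φ, sin φ) = (-8.7941, -6.2320)
cos θ_2 = (116.1740−9²−2²)/(2·9·2) = 0.8659; θ_2 = 30.0091° (elbow-up)
β = atan2(-6.2320,-8.7941) = -144.6764°; ψ = atan2(1.0003,10.7319) = 5.3249°
θ_1 = β − ψ = -150.0014°
θ_3 = φ − θ_1 − θ_2 = 89.9922° (wrapped to (-180°,180°])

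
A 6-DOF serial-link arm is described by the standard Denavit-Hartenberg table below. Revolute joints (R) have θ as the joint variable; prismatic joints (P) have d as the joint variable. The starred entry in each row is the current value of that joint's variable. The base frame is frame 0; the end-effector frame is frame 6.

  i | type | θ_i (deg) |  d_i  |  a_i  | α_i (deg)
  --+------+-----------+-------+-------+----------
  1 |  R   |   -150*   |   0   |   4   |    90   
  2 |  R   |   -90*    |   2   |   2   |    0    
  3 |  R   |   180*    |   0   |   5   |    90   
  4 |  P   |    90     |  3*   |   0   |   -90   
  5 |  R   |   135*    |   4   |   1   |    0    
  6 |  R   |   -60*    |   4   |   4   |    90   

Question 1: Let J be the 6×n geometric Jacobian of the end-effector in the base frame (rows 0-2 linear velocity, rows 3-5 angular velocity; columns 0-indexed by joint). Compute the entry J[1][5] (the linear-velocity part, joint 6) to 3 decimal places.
axis z_5 = (-0.0000,0.0000,-1.0000); lever o_n−o_5 = (2.8284,2.8284,-4.0000)
cross product → J_v[:, 5] = (2.8284,-2.8284,-0.0000)
J_ω[:, 5] = z_5
entry J[1][5] = -2.8284

-2.828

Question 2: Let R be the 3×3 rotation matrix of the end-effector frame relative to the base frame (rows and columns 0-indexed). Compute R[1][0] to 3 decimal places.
0.707

End-effector x-axis (col 0 of R) = (0.7071,0.7071,0.0000)
R[1][0] = 0.7071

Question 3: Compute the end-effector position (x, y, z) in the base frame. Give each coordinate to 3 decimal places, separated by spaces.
after link 1: o_1 = (-3.4641, -2.0000, 0.0000)
after link 2: o_2 = (-4.4641, -0.2679, -2.0000)
after link 3: o_3 = (-4.4641, -0.2679, 3.0000)
after link 4: o_4 = (-7.0622, -1.7679, 3.0000)
after link 5: o_5 = (-6.0963, -2.0268, -1.0000)
after link 6: o_6 = (-3.2678, 0.8017, -5.0000)

-3.268 0.802 -5.000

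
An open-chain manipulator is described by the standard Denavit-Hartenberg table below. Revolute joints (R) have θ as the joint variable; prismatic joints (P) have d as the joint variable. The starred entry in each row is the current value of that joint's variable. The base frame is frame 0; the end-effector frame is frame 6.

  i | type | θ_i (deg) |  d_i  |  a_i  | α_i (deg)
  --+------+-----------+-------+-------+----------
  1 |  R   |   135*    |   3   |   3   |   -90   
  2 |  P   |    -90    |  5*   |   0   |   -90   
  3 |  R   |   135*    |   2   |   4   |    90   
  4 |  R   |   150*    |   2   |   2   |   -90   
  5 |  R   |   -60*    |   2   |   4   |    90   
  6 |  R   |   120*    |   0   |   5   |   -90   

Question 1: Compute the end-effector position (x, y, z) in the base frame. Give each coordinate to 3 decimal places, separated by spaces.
-3.291 -2.028 6.426

after link 1: o_1 = (-2.1213, 2.1213, 3.0000)
after link 2: o_2 = (-5.6569, -1.4142, 3.0000)
after link 3: o_3 = (-5.0711, 2.0000, 0.1716)
after link 4: o_4 = (-5.6442, 2.8411, 2.8105)
after link 5: o_5 = (-4.7605, 2.6895, 7.1919)
after link 6: o_6 = (-3.2907, -2.0279, 6.4264)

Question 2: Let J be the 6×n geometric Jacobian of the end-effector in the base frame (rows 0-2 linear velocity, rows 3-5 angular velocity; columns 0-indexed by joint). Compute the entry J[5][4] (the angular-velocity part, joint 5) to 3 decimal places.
axis z_4 = (0.3624,-0.8624,0.3536); lever o_n−o_4 = (2.3535,-4.8690,3.6159)
cross product → J_v[:, 4] = (-1.3968,-0.4782,0.2652)
J_ω[:, 4] = z_4
entry J[5][4] = 0.3536

0.354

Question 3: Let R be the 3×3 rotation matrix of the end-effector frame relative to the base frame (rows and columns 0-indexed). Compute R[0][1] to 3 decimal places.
-0.931

End-effector y-axis (col 1 of R) = (-0.9312,-0.3188,0.1768)
R[0][1] = -0.9312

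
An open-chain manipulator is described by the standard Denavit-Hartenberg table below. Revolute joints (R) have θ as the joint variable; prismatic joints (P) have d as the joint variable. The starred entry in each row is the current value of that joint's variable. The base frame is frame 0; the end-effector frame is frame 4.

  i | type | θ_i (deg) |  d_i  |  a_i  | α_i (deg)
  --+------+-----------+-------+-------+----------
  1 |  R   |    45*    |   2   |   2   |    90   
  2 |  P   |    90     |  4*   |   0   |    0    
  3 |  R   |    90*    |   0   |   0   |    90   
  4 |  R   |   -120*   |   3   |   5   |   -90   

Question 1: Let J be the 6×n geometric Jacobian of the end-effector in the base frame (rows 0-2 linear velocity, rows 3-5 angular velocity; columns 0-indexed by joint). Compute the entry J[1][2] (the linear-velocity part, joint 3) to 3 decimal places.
axis z_2 = (0.7071,-0.7071,0.0000); lever o_n−o_2 = (-1.2941,4.8296,3.0000)
cross product → J_v[:, 2] = (-2.1213,-2.1213,2.5000)
J_ω[:, 2] = z_2
entry J[1][2] = -2.1213

-2.121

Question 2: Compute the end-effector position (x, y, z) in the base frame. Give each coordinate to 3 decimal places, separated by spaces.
after link 1: o_1 = (1.4142, 1.4142, 2.0000)
after link 2: o_2 = (4.2426, -1.4142, 2.0000)
after link 3: o_3 = (4.2426, -1.4142, 2.0000)
after link 4: o_4 = (2.9485, 3.4154, 5.0000)

2.949 3.415 5.000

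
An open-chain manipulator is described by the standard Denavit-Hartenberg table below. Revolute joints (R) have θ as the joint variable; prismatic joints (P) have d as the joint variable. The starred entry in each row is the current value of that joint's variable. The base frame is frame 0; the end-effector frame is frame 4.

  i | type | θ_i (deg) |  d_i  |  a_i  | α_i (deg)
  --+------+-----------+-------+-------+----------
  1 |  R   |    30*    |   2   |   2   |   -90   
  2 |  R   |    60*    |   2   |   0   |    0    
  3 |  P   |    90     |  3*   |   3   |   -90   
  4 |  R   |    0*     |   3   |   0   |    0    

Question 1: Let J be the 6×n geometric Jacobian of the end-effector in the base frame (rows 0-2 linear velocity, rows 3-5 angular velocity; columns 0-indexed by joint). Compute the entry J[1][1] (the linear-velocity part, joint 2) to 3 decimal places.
axis z_1 = (-0.5000,0.8660,0.0000); lever o_n−o_1 = (-6.0490,2.2811,1.0981)
cross product → J_v[:, 1] = (0.9510,0.5490,4.0981)
J_ω[:, 1] = z_1
entry J[1][1] = 0.5490

0.549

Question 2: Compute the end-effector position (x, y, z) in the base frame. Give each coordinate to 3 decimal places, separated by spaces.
-4.317 3.281 3.098

after link 1: o_1 = (1.7321, 1.0000, 2.0000)
after link 2: o_2 = (0.7321, 2.7321, 2.0000)
after link 3: o_3 = (-3.0179, 4.0311, 0.5000)
after link 4: o_4 = (-4.3170, 3.2811, 3.0981)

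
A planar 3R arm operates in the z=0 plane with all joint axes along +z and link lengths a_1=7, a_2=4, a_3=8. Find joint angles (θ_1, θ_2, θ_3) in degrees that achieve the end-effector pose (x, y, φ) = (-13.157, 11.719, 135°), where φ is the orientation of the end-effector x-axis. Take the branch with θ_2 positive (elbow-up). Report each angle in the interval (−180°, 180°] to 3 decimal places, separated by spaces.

wrist centre = target − a_3·(cos φ, sin φ) = (-7.5001, 6.0621)
cos θ_2 = (93.0018−7²−4²)/(2·7·4) = 0.5000; θ_2 = 59.9979° (elbow-up)
β = atan2(6.0621,-7.5001) = 141.0524°; ψ = atan2(3.4640,9.0001) = 21.0510°
θ_1 = β − ψ = 120.0014°
θ_3 = φ − θ_1 − θ_2 = -44.9993° (wrapped to (-180°,180°])

120.001 59.998 -44.999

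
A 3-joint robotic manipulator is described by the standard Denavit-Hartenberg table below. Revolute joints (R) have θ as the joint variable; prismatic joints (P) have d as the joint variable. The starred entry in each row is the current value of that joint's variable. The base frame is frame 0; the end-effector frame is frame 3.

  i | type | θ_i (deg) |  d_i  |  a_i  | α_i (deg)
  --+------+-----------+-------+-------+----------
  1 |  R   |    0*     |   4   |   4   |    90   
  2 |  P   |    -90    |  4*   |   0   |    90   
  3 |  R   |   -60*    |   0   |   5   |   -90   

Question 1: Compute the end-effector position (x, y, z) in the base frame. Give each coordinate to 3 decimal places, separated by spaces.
after link 1: o_1 = (4.0000, 0.0000, 4.0000)
after link 2: o_2 = (4.0000, -4.0000, 4.0000)
after link 3: o_3 = (4.0000, 0.3301, 1.5000)

4.000 0.330 1.500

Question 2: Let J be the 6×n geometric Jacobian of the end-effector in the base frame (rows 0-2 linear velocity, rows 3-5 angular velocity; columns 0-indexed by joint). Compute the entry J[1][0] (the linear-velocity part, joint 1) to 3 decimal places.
axis z_0 = ẑ; lever o_n−o_0 = (4.0000,0.3301,1.5000)
cross product → J_v[:, 0] = (-0.3301,4.0000,0.0000)
J_ω[:, 0] = z_0
entry J[1][0] = 4.0000

4.000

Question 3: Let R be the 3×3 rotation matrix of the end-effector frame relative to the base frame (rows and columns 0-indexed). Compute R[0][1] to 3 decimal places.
1.000

End-effector y-axis (col 1 of R) = (1.0000,0.0000,0.0000)
R[0][1] = 1.0000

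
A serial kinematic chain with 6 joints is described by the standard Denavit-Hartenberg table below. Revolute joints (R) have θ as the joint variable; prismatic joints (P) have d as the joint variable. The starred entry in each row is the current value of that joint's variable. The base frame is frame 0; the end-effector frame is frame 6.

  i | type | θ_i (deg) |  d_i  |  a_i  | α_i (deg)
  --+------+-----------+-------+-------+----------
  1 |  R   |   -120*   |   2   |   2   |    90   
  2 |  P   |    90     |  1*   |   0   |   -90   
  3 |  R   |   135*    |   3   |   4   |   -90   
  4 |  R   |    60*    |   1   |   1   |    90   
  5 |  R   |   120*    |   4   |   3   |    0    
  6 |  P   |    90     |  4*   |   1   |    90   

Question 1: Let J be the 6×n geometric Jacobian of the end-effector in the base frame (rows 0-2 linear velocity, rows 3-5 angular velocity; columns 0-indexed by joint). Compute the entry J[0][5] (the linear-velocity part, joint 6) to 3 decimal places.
prismatic axis z_5 = (0.7803,0.1268,-0.6124)
J_v[:, 5] = z_5; J_ω[:, 5] = (0,0,0)
entry J[0][5] = 0.7803

0.780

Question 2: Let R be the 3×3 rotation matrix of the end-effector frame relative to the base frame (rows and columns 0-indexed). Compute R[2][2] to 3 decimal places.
End-effector z-axis (col 2 of R) = (-0.4669,0.7696,-0.4356)
R[2][2] = -0.4356

-0.436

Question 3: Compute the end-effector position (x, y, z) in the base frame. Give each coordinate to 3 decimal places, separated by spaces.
after link 1: o_1 = (-1.0000, -1.7321, 2.0000)
after link 2: o_2 = (-1.8660, -1.2321, 2.0000)
after link 3: o_3 = (2.0835, -0.0482, -0.8284)
after link 4: o_4 = (1.3443, -0.6214, -1.8891)
after link 5: o_5 = (3.0648, 2.1946, -5.6454)
after link 6: o_6 = (6.6022, 3.3278, -7.4351)

6.602 3.328 -7.435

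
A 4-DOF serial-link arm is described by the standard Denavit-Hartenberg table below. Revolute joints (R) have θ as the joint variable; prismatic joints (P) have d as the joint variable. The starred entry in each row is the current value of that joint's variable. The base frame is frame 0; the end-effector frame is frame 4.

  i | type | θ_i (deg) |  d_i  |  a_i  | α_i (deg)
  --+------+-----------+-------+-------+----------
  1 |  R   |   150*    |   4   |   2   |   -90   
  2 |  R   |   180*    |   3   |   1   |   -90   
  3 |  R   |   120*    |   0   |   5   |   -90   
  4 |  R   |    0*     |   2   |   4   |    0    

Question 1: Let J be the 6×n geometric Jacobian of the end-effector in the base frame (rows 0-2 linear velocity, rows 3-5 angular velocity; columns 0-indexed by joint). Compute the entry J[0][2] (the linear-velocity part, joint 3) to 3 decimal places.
-9.000

axis z_2 = (0.0000,-0.0000,1.0000); lever o_n−o_2 = (-2.0000,9.0000,0.0000)
cross product → J_v[:, 2] = (-9.0000,-2.0000,0.0000)
J_ω[:, 2] = z_2
entry J[0][2] = -9.0000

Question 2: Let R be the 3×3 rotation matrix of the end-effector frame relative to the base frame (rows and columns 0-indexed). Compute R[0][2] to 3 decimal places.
-1.000

End-effector z-axis (col 2 of R) = (-1.0000,0.0000,0.0000)
R[0][2] = -1.0000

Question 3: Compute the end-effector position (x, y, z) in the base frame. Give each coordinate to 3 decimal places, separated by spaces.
after link 1: o_1 = (-1.7321, 1.0000, 4.0000)
after link 2: o_2 = (-2.3660, -2.0981, 4.0000)
after link 3: o_3 = (-2.3660, 2.9019, 4.0000)
after link 4: o_4 = (-4.3660, 6.9019, 4.0000)

-4.366 6.902 4.000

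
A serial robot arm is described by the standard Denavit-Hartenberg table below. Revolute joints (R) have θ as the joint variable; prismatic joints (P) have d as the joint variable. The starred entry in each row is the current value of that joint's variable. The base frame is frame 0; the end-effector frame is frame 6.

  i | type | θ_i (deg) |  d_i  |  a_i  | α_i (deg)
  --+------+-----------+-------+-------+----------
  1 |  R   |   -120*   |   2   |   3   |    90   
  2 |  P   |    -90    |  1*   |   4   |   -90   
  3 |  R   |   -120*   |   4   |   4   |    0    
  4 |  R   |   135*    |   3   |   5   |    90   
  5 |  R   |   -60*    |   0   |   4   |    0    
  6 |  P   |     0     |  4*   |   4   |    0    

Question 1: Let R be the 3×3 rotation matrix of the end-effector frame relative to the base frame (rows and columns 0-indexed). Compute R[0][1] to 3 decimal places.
-0.056

End-effector y-axis (col 1 of R) = (-0.0559,-0.5451,-0.8365)
R[0][1] = -0.0559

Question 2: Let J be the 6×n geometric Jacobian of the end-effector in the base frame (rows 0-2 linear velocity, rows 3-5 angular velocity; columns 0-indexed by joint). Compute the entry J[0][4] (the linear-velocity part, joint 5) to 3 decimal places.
axis z_4 = (-0.8365,0.4830,-0.2588); lever o_n−o_4 = (1.0146,7.4142,-4.8990)
cross product → J_v[:, 4] = (-0.4471,-4.3607,-6.6921)
J_ω[:, 4] = z_4
entry J[0][4] = -0.4471

-0.447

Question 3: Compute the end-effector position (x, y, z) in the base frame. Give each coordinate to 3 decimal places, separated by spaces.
-6.731 0.339 -9.729

after link 1: o_1 = (-1.5000, -2.5981, 2.0000)
after link 2: o_2 = (-2.3660, -2.0981, -2.0000)
after link 3: o_3 = (-7.3660, -3.8301, -0.0000)
after link 4: o_4 = (-7.7453, -7.0753, -4.8296)
after link 5: o_5 = (-5.5650, -4.3341, -6.7615)
after link 6: o_6 = (-6.7307, 0.3390, -9.7286)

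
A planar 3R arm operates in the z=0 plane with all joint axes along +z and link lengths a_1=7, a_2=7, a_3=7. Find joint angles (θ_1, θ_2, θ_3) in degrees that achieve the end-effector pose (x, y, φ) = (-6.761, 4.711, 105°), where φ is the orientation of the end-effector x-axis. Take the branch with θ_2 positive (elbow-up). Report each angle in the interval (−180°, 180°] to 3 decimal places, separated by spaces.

wrist centre = target − a_3·(cos φ, sin φ) = (-4.9493, -2.0505)
cos θ_2 = (28.6997−7²−7²)/(2·7·7) = -0.7071; θ_2 = 135.0032° (elbow-up)
β = atan2(-2.0505,-4.9493) = -157.4958°; ψ = atan2(4.9495,2.0500) = 67.5016°
θ_1 = β − ψ = -224.9974°
θ_3 = φ − θ_1 − θ_2 = -165.0058° (wrapped to (-180°,180°])

135.003 135.003 -165.006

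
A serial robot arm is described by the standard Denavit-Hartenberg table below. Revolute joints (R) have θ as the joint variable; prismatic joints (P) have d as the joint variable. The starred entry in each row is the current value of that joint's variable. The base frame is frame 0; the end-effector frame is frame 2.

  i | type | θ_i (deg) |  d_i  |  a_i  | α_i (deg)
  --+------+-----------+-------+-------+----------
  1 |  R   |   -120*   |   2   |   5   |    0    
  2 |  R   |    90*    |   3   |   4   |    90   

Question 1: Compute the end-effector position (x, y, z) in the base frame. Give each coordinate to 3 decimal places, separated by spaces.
after link 1: o_1 = (-2.5000, -4.3301, 2.0000)
after link 2: o_2 = (0.9641, -6.3301, 5.0000)

0.964 -6.330 5.000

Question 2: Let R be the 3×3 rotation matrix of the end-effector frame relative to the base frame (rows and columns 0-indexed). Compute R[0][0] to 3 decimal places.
End-effector x-axis (col 0 of R) = (0.8660,-0.5000,0.0000)
R[0][0] = 0.8660

0.866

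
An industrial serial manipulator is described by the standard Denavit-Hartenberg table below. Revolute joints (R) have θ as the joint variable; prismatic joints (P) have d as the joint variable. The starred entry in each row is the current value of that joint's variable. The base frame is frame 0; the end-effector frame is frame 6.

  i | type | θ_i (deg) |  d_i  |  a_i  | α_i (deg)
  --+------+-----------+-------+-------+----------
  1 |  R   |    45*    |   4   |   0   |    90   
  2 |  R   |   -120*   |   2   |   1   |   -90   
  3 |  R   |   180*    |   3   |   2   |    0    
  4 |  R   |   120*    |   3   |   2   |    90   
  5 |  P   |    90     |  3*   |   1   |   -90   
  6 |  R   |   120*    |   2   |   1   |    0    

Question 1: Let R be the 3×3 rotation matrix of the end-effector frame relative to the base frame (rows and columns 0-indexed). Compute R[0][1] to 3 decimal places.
End-effector y-axis (col 1 of R) = (-0.2005,-0.5540,0.8080)
R[0][1] = -0.2005

-0.200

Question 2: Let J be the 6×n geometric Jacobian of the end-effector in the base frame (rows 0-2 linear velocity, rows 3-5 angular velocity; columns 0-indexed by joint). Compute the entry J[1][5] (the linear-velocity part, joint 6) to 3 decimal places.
axis z_5 = (-0.4356,0.7891,0.4330); lever o_n−o_5 = (-1.7487,1.3131,0.4665)
cross product → J_v[:, 5] = (-0.2005,-0.5540,0.8080)
J_ω[:, 5] = z_5
entry J[1][5] = -0.5540

-0.554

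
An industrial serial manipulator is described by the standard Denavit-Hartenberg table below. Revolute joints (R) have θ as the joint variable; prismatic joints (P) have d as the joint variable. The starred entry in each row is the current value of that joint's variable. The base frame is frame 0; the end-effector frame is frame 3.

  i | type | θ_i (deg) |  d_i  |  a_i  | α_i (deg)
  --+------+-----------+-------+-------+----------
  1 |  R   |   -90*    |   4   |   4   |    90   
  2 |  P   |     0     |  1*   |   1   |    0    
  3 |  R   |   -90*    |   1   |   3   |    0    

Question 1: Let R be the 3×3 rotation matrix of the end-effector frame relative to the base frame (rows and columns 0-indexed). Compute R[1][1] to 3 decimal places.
End-effector y-axis (col 1 of R) = (0.0000,-1.0000,0.0000)
R[1][1] = -1.0000

-1.000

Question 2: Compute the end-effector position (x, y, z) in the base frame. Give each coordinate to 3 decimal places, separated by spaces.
after link 1: o_1 = (0.0000, -4.0000, 4.0000)
after link 2: o_2 = (-1.0000, -5.0000, 4.0000)
after link 3: o_3 = (-2.0000, -5.0000, 1.0000)

-2.000 -5.000 1.000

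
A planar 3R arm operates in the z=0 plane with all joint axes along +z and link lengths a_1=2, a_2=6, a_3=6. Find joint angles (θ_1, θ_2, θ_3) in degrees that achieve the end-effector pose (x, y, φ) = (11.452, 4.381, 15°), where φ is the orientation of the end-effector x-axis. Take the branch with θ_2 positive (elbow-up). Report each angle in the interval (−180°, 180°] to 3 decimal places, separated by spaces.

wrist centre = target − a_3·(cos φ, sin φ) = (5.6564, 2.8281)
cos θ_2 = (39.9934−2²−6²)/(2·2·6) = -0.0003; θ_2 = 90.0157° (elbow-up)
β = atan2(2.8281,5.6564) = 26.5639°; ψ = atan2(6.0000,1.9984) = 71.5791°
θ_1 = β − ψ = -45.0152°
θ_3 = φ − θ_1 − θ_2 = -30.0005° (wrapped to (-180°,180°])

-45.015 90.016 -30.000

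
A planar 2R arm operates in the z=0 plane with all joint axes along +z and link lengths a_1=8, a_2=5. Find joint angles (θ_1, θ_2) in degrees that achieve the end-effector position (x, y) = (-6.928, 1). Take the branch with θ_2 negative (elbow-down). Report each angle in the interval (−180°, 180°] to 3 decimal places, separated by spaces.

cos θ_2 = (48.9972−8²−5²)/(2·8·5) = -0.5000; θ_2 = -120.0023° (elbow-down)
β = atan2(1.0000,-6.9280) = 171.7866°; ψ = atan2(-4.3300,5.4998) = -38.2134°
θ_1 = β − ψ = 210.0000°

-150.000 -120.002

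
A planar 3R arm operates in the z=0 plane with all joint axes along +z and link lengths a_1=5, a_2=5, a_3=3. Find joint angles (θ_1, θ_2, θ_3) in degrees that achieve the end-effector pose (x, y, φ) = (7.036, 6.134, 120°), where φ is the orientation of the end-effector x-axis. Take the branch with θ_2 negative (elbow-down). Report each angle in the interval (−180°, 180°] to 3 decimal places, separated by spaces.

44.992 -44.983 119.990

wrist centre = target − a_3·(cos φ, sin φ) = (8.5360, 3.5359)
cos θ_2 = (85.3661−5²−5²)/(2·5·5) = 0.7073; θ_2 = -44.9826° (elbow-down)
β = atan2(3.5359,8.5360) = 22.5011°; ψ = atan2(-3.5345,8.5366) = -22.4913°
θ_1 = β − ψ = 44.9924°
θ_3 = φ − θ_1 − θ_2 = 119.9902° (wrapped to (-180°,180°])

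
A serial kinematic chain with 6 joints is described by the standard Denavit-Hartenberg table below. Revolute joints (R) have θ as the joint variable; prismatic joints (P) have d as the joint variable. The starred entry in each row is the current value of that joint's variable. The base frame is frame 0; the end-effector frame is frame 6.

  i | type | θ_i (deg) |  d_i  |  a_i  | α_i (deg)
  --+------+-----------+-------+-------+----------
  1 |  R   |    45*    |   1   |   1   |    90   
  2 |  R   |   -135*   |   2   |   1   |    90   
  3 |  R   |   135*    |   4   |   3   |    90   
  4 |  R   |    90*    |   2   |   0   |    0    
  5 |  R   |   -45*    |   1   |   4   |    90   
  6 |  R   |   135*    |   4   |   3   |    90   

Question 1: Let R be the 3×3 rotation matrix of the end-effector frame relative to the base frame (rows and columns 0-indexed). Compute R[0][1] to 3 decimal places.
End-effector y-axis (col 1 of R) = (0.9571,0.2500,-0.1464)
R[0][1] = 0.9571

0.957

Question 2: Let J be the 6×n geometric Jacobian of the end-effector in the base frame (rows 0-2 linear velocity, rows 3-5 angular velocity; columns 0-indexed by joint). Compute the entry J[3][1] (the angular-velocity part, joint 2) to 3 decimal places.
0.707

axis z_1 = (0.7071,-0.7071,0.0000); lever o_n−o_1 = (6.5230,-8.5836,2.0784)
cross product → J_v[:, 1] = (-1.4697,-1.4697,-1.4571)
J_ω[:, 1] = z_1
entry J[3][1] = 0.7071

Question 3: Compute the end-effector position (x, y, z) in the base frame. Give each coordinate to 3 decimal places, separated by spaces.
7.230 -7.877 3.078

after link 1: o_1 = (0.7071, 0.7071, 1.0000)
after link 2: o_2 = (1.6213, -1.2071, 0.2929)
after link 3: o_3 = (2.1820, -3.6464, 4.6213)
after link 4: o_4 = (2.4749, -5.3536, 3.6213)
after link 5: o_5 = (3.6213, -8.0355, 6.5355)
after link 6: o_6 = (7.2301, -7.8765, 3.0784)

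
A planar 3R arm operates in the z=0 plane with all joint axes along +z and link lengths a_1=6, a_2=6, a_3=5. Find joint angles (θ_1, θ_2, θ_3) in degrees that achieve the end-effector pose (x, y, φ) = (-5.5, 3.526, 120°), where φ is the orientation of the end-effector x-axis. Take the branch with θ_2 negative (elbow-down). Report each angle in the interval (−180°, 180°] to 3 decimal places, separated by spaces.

wrist centre = target − a_3·(cos φ, sin φ) = (-3.0000, -0.8041)
cos θ_2 = (9.6466−6²−6²)/(2·6·6) = -0.8660; θ_2 = -149.9993° (elbow-down)
β = atan2(-0.8041,-3.0000) = -164.9950°; ψ = atan2(-3.0001,0.8039) = -74.9996°
θ_1 = β − ψ = -89.9954°
θ_3 = φ − θ_1 − θ_2 = -0.0053° (wrapped to (-180°,180°])

-89.995 -149.999 -0.005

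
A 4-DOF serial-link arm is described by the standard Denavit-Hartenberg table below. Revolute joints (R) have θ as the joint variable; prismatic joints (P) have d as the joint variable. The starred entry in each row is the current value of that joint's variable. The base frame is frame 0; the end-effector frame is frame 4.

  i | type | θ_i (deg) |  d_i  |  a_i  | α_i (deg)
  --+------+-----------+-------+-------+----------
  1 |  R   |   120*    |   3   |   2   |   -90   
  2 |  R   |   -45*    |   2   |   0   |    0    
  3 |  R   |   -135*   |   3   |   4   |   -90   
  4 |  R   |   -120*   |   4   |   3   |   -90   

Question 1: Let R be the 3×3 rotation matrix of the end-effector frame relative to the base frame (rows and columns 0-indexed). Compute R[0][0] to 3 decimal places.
-1.000

End-effector x-axis (col 0 of R) = (-1.0000,-0.0000,-0.0000)
R[0][0] = -1.0000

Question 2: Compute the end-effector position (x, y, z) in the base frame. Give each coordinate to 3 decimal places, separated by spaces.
after link 1: o_1 = (-1.0000, 1.7321, 3.0000)
after link 2: o_2 = (-2.7321, 0.7321, 3.0000)
after link 3: o_3 = (-3.3301, -4.2321, 3.0000)
after link 4: o_4 = (-6.3301, -4.2321, 7.0000)

-6.330 -4.232 7.000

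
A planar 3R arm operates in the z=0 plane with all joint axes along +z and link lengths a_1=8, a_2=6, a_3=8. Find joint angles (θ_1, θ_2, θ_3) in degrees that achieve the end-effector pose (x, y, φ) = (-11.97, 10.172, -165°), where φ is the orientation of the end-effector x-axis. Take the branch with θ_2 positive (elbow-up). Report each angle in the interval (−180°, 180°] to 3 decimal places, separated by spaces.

89.999 45.002 59.999

wrist centre = target − a_3·(cos φ, sin φ) = (-4.2426, 12.2426)
cos θ_2 = (167.8797−8²−6²)/(2·8·6) = 0.7071; θ_2 = 45.0022° (elbow-up)
β = atan2(12.2426,-4.2426) = 109.1135°; ψ = atan2(4.2428,12.2425) = 19.1145°
θ_1 = β − ψ = 89.9990°
θ_3 = φ − θ_1 − θ_2 = 59.9988° (wrapped to (-180°,180°])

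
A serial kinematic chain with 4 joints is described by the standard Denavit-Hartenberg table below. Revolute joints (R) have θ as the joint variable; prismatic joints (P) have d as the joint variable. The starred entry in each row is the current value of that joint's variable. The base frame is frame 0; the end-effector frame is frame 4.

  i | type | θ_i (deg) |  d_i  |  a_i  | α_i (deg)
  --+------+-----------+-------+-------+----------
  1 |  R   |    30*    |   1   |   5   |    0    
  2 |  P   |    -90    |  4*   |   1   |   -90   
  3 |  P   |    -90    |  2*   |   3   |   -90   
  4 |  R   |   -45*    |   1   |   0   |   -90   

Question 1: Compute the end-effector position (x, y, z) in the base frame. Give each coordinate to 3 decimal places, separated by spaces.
7.062 1.768 8.000

after link 1: o_1 = (4.3301, 2.5000, 1.0000)
after link 2: o_2 = (4.8301, 1.6340, 5.0000)
after link 3: o_3 = (6.5622, 2.6340, 8.0000)
after link 4: o_4 = (7.0622, 1.7679, 8.0000)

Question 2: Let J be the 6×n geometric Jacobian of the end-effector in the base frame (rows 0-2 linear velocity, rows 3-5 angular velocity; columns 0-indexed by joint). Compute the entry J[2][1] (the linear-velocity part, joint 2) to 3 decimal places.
1.000

prismatic axis z_1 = (0.0000,0.0000,1.0000)
J_v[:, 1] = z_1; J_ω[:, 1] = (0,0,0)
entry J[2][1] = 1.0000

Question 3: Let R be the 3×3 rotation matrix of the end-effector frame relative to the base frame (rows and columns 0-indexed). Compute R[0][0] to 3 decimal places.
0.612

End-effector x-axis (col 0 of R) = (0.6124,0.3536,0.7071)
R[0][0] = 0.6124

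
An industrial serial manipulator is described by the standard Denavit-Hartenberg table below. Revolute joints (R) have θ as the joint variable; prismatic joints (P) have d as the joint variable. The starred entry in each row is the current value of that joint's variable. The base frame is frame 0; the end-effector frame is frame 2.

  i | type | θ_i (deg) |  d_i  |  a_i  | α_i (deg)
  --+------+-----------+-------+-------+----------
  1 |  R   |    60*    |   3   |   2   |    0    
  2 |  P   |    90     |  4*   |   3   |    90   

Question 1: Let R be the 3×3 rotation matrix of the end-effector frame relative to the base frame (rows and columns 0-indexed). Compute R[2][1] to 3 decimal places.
1.000

End-effector y-axis (col 1 of R) = (-0.0000,-0.0000,1.0000)
R[2][1] = 1.0000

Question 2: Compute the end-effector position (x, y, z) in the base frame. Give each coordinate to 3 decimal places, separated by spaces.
-1.598 3.232 7.000

after link 1: o_1 = (1.0000, 1.7321, 3.0000)
after link 2: o_2 = (-1.5981, 3.2321, 7.0000)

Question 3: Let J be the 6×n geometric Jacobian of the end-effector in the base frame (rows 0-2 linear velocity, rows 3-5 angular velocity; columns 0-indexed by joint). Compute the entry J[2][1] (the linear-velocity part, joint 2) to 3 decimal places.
prismatic axis z_1 = (0.0000,0.0000,1.0000)
J_v[:, 1] = z_1; J_ω[:, 1] = (0,0,0)
entry J[2][1] = 1.0000

1.000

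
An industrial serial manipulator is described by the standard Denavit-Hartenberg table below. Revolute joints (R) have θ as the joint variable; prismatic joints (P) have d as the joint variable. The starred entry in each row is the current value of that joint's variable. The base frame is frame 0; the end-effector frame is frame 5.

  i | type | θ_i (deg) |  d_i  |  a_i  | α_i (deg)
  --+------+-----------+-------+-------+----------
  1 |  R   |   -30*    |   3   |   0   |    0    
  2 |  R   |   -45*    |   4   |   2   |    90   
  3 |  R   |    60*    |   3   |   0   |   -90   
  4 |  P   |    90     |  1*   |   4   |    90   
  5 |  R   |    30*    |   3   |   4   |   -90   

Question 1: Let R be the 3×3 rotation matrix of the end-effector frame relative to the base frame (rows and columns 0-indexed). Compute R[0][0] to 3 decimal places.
0.724

End-effector x-axis (col 0 of R) = (0.7244,0.6424,0.2500)
R[0][0] = 0.7244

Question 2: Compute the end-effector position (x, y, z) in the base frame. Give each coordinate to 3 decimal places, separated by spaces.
after link 1: o_1 = (0.0000, 0.0000, 3.0000)
after link 2: o_2 = (0.5176, -1.9319, 7.0000)
after link 3: o_3 = (-2.3801, -2.7083, 7.0000)
after link 4: o_4 = (1.2594, -0.8365, 7.5000)
after link 5: o_5 = (4.5454, 0.2842, 11.0981)

4.545 0.284 11.098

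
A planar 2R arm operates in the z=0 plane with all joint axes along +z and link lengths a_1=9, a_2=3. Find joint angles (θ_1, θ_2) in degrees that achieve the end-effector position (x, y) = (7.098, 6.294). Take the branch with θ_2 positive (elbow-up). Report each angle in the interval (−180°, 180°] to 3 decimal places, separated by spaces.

23.129 90.004

cos θ_2 = (89.9960−9²−3²)/(2·9·3) = -0.0001; θ_2 = 90.0042° (elbow-up)
β = atan2(6.2940,7.0980) = 41.5643°; ψ = atan2(3.0000,8.9998) = 18.4354°
θ_1 = β − ψ = 23.1290°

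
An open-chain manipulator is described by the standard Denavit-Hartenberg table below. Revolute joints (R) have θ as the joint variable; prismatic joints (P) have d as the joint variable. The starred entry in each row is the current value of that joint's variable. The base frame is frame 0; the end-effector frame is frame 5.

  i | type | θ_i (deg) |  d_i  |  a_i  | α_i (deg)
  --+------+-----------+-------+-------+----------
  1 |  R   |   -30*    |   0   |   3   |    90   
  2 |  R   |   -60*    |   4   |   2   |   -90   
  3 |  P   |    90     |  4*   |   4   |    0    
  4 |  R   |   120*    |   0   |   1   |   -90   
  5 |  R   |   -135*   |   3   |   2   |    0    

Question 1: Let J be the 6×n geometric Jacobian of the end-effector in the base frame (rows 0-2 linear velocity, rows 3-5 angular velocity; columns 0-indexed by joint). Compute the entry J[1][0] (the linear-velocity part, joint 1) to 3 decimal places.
axis z_0 = ẑ; lever o_n−o_0 = (7.1341,-6.8797,-0.6346)
cross product → J_v[:, 0] = (6.8797,7.1341,-0.0000)
J_ω[:, 0] = z_0
entry J[1][0] = 7.1341

7.134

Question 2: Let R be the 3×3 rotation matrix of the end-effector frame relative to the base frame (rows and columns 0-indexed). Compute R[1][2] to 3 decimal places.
-0.875

End-effector z-axis (col 2 of R) = (-0.2165,-0.8750,-0.4330)
R[1][2] = -0.8750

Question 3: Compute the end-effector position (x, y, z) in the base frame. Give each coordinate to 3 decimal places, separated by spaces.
7.134 -6.880 -0.635

after link 1: o_1 = (2.5981, -1.5000, 0.0000)
after link 2: o_2 = (1.4641, -5.4641, -1.7321)
after link 3: o_3 = (6.4641, -3.7321, 0.2679)
after link 4: o_4 = (5.8391, -3.9486, 1.0179)
after link 5: o_5 = (7.1341, -6.8797, -0.6346)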